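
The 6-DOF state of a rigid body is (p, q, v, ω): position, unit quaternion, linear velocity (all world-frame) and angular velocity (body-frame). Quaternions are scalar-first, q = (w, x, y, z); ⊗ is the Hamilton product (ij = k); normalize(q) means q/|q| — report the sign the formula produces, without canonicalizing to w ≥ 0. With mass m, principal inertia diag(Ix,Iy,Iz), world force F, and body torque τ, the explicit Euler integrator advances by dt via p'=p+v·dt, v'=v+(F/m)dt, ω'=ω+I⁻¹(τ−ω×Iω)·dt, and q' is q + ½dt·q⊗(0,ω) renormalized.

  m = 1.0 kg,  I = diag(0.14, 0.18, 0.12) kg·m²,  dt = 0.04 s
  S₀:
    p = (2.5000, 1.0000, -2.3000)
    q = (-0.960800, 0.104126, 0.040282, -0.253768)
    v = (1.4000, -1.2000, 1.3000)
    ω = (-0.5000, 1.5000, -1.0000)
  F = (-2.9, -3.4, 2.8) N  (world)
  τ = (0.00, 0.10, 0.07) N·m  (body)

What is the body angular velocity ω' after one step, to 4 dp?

angular accel α = (-0.6429, 0.5000, 0.8333)
ω + α·dt = (-0.5257, 1.5200, -0.9667)

ω' = (-0.5257, 1.5200, -0.9667)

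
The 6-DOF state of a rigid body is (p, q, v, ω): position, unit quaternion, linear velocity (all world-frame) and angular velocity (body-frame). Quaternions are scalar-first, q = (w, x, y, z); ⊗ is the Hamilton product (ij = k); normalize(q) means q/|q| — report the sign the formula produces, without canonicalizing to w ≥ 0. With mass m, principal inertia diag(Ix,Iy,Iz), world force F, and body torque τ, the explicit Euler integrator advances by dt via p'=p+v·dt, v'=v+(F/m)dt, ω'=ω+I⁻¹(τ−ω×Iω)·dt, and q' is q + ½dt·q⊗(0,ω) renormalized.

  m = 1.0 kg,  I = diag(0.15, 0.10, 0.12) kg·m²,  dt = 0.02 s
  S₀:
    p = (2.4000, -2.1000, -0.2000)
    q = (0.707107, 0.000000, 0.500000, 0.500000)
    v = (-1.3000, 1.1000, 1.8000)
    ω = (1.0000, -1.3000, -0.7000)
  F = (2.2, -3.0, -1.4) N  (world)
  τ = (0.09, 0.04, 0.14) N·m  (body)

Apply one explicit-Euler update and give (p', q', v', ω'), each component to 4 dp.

ω×(Iω) gyroscopic = (0.0182, -0.0210, 0.0650)
α = I⁻¹(τ − ω×Iω) = (0.4787, 0.6100, 0.6250)
new body rate ω' = (1.0096, -1.2878, -0.6875)
Hamilton product q⊗(0,ω) = (1.0000000, 1.0071070, -0.4192391, -0.9949749)
updated quaternion q' = (0.7170, 0.0101, 0.4957, 0.4900)
linear accel F/m = (2.2000, -3.0000, -1.4000)
p' = p + v·dt = (2.3740, -2.0780, -0.1640)
new velocity v' = (-1.2560, 1.0400, 1.7720)

p' = (2.3740, -2.0780, -0.1640)
q' = (0.7170, 0.0101, 0.4957, 0.4900)
v' = (-1.2560, 1.0400, 1.7720)
ω' = (1.0096, -1.2878, -0.6875)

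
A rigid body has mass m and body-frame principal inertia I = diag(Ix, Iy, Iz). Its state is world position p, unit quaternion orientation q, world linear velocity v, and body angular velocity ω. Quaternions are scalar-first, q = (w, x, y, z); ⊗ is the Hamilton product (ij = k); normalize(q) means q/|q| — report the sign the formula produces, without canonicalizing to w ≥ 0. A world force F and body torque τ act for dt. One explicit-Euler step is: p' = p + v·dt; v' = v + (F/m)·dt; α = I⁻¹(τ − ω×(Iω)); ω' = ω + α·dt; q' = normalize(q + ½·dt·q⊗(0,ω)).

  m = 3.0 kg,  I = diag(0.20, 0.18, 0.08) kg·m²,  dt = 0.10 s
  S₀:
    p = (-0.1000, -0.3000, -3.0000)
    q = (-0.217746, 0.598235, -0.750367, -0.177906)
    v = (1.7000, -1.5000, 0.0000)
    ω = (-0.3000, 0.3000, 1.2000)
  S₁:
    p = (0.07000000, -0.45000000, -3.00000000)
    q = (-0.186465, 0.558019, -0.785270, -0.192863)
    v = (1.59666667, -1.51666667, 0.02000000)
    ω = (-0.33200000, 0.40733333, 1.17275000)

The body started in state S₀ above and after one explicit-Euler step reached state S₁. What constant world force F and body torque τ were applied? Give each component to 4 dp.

Δω = ω₁−ω₀ = (-0.03200000, 0.10733333, -0.02725000)
precession coupling = (-0.0360, -0.0432, 0.0018)
I·α + gyro = (-0.1000, 0.1500, -0.0200)
Δv = v₁−v₀ = (-0.10333333, -0.01666667, 0.02000000)
m·(v₁−v₀)/dt = (-3.1000, -0.5000, 0.6000)

F = (-3.1000, -0.5000, 0.6000)
τ = (-0.1000, 0.1500, -0.0200)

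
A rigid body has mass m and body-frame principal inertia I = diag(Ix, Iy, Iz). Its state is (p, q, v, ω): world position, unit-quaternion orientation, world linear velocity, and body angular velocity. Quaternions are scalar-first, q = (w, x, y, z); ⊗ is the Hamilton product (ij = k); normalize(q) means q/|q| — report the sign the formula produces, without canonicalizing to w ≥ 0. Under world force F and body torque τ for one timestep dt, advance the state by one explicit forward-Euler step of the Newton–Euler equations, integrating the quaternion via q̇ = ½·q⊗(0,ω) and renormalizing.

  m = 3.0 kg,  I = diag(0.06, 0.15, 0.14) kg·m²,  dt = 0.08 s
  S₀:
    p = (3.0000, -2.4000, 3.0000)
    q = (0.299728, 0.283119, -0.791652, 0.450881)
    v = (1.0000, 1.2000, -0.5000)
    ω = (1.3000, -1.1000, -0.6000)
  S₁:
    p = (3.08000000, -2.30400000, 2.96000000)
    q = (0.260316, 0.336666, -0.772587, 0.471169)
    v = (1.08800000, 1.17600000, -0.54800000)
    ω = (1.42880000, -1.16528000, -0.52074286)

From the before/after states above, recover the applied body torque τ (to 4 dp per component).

τ = (0.0900, -0.0600, 0.0100)

rate change Δω = (0.12880000, -0.06528000, 0.07925714)
I·α + gyro = (0.0900, -0.0600, 0.0100)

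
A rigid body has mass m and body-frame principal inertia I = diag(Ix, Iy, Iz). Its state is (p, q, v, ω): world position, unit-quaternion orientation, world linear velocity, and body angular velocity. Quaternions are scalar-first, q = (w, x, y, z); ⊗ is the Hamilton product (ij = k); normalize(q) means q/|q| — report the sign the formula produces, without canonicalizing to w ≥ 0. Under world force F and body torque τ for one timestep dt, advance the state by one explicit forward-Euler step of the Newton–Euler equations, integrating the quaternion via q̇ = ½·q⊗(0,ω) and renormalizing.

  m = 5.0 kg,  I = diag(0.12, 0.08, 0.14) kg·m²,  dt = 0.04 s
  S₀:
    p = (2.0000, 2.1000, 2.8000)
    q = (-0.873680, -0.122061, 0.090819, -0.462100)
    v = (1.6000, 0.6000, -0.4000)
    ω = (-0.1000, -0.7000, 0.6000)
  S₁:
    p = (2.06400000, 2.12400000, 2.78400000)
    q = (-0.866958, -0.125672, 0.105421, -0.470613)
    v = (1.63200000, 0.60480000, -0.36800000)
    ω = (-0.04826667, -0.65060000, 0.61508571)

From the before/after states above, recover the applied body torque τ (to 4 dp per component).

τ = (0.1300, 0.1000, 0.0500)

ω₁ − ω₀ = (0.05173333, 0.04940000, 0.01508571)
applied torque τ = (0.1300, 0.1000, 0.0500)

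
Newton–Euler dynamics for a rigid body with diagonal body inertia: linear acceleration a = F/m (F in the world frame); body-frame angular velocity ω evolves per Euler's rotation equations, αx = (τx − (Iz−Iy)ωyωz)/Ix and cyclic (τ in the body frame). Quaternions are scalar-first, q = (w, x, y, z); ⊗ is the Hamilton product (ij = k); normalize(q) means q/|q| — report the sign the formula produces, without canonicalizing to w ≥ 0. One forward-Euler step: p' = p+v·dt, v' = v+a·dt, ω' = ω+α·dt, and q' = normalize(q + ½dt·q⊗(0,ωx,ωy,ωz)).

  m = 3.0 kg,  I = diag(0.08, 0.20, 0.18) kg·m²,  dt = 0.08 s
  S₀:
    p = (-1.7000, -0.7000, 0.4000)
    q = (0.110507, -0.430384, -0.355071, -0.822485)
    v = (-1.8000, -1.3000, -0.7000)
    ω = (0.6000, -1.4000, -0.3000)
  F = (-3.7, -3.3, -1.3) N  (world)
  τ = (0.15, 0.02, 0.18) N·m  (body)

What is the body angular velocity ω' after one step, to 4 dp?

ω×(Iω) gyroscopic = (-0.0084, 0.0180, -0.1008)
(τ − ω×Iω)/I = (1.9800, 0.0100, 1.5600)
ω' = ω + α·dt = (0.7584, -1.3992, -0.1752)

ω' = (0.7584, -1.3992, -0.1752)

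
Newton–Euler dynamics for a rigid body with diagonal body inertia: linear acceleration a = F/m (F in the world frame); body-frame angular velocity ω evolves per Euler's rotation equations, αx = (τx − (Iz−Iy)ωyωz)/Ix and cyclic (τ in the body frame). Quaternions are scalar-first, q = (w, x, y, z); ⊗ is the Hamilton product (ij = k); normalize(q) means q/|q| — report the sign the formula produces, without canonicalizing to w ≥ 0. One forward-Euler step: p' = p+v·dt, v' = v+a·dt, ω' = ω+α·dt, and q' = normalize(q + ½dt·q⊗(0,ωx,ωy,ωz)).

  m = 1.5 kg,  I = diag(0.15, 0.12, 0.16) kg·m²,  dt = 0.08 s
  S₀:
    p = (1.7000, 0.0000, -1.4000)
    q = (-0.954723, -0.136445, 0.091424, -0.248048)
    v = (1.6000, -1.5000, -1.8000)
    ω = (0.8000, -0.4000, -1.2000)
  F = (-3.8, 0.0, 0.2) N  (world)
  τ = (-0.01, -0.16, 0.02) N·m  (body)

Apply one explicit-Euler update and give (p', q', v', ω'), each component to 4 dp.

(τ − ω×Iω)/I = (-0.1947, -1.4133, 0.0650)
ω + α·dt = (0.7844, -0.5131, -1.1948)
q⊗(0,ω) = (-0.1519320, -0.9727064, 0.0197168, 1.1271064)
q + ½dt·q⊗(0,ω), renormalized = (-0.9591, -0.1750, 0.0920, -0.2026)
a = (-2.5333, 0.0000, 0.1333)
p + v·dt = (1.8280, -0.1200, -1.5440)
v + (F/m)dt = (1.3973, -1.5000, -1.7893)

p' = (1.8280, -0.1200, -1.5440)
q' = (-0.9591, -0.1750, 0.0920, -0.2026)
v' = (1.3973, -1.5000, -1.7893)
ω' = (0.7844, -0.5131, -1.1948)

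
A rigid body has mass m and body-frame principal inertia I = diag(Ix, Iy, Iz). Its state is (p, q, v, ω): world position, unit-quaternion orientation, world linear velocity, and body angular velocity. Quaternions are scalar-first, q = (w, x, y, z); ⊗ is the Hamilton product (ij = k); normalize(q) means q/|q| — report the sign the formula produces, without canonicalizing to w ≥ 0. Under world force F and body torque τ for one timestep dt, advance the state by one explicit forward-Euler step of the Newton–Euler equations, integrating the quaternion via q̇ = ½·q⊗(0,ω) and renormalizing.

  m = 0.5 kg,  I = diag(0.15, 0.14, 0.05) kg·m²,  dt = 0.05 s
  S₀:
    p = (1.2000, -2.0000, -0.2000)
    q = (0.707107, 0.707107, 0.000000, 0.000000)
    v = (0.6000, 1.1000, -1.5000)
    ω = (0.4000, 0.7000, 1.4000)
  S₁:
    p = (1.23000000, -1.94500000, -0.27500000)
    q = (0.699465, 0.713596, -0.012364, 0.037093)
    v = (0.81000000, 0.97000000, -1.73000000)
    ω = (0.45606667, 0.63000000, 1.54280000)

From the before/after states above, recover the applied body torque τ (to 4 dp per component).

ω₁ − ω₀ = (0.05606667, -0.07000000, 0.14280000)
τ = I·(Δω/dt) + ω₀×(Iω₀) = (0.0800, -0.1400, 0.1400)

τ = (0.0800, -0.1400, 0.1400)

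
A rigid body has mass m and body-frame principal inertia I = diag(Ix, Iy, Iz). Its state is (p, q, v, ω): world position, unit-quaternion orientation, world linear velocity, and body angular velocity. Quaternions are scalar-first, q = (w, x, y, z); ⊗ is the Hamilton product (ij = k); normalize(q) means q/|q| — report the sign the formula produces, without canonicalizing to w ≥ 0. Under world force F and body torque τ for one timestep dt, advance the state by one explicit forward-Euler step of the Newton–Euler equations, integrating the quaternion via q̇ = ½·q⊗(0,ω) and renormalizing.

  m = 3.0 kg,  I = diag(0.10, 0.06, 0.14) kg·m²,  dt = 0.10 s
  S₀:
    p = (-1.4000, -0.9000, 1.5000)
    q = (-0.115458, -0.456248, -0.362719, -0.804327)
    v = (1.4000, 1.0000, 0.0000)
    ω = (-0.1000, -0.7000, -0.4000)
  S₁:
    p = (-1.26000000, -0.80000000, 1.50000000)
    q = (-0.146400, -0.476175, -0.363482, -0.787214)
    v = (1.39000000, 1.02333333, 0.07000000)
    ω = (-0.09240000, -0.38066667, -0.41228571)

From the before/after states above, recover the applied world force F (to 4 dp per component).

F = (-0.3000, 0.7000, 2.1000)

Δv = v₁−v₀ = (-0.01000000, 0.02333333, 0.07000000)
m·(v₁−v₀)/dt = (-0.3000, 0.7000, 2.1000)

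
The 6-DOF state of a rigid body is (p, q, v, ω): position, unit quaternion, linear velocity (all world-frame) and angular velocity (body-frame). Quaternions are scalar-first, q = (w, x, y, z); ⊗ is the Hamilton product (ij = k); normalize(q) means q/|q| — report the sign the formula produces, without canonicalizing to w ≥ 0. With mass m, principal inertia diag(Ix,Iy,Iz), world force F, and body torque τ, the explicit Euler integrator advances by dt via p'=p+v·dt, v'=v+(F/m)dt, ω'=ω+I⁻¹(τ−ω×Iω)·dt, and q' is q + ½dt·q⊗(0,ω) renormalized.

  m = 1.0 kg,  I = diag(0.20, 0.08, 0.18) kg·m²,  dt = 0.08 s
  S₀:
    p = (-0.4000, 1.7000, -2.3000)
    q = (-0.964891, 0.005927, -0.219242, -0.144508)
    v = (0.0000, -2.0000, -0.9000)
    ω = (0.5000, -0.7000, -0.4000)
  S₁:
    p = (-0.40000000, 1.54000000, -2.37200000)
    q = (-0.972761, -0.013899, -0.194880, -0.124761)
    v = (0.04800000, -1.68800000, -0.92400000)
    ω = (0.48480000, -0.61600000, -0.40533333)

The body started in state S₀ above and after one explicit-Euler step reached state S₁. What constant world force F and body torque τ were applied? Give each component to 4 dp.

F = (0.6000, 3.9000, -0.3000)
τ = (-0.0100, 0.0800, 0.0300)

Δω = ω₁−ω₀ = (-0.01520000, 0.08400000, -0.00533333)
ω₀×(Iω₀) = (0.0280, -0.0040, 0.0420)
I·α + gyro = (-0.0100, 0.0800, 0.0300)
velocity change Δv = (0.04800000, 0.31200000, -0.02400000)
F = m·Δv/dt = (0.6000, 3.9000, -0.3000)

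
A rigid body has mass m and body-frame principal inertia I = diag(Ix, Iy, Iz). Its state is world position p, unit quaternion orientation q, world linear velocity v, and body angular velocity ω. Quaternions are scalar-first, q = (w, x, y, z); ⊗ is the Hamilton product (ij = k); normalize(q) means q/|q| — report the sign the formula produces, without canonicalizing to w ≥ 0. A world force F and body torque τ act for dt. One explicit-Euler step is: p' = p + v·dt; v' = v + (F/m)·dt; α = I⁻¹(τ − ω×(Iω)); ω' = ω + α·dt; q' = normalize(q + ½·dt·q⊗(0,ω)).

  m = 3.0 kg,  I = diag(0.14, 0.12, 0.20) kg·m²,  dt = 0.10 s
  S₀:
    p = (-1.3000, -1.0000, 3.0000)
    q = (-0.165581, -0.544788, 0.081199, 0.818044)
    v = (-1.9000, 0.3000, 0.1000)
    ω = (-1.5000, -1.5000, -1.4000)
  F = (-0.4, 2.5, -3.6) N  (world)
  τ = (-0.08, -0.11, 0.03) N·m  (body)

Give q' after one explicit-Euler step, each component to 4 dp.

Hamilton product q⊗(0,ω) = (0.4498781, 1.3617589, -1.7413977, 1.1707939)
q + ½dt·q⊗(0,ω), renormalized = (-0.1419, -0.4729, -0.0058, 0.8696)

q' = (-0.1419, -0.4729, -0.0058, 0.8696)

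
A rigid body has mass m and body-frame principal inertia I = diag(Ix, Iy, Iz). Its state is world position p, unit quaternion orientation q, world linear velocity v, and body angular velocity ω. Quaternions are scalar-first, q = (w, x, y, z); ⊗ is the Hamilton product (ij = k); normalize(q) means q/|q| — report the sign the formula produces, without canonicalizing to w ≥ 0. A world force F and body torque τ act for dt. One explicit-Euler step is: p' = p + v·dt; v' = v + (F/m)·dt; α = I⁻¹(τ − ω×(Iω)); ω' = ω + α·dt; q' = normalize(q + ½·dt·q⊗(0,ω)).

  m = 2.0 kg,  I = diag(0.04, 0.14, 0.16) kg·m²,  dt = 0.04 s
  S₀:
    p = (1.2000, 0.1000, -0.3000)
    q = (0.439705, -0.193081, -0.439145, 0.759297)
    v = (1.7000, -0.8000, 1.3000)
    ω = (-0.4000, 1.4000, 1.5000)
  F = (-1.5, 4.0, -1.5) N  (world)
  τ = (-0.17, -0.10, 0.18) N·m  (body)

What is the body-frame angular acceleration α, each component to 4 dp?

precession coupling ω×(Iω) = (0.0420, 0.0720, -0.0560)
(τ − ω×Iω)/I = (-5.3000, -1.2286, 1.4750)

α = (-5.3000, -1.2286, 1.4750)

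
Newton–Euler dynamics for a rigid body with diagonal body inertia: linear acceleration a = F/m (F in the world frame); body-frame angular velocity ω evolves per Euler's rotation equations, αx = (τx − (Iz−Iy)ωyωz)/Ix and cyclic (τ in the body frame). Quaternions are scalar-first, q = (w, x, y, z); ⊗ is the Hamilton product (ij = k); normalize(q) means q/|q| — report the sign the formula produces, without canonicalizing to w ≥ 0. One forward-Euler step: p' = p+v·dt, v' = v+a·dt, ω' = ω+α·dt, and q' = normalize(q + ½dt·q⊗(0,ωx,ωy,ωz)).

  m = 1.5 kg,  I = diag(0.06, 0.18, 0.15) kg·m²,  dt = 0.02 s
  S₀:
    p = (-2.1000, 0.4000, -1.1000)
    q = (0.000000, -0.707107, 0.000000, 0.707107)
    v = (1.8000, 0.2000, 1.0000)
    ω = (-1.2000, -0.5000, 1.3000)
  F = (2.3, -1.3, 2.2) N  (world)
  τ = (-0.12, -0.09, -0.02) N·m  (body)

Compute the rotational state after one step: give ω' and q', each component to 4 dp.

ω' = (-1.2465, -0.5256, 1.2877)
q' = (-0.0177, -0.7035, 0.0007, 0.7105)

α = I⁻¹(τ − ω×Iω) = (-2.3250, -1.2800, -0.6133)
new body rate ω' = (-1.2465, -0.5256, 1.2877)
q⊗(0,ω) = (-1.7677675, 0.3535535, 0.0707107, 0.3535535)
q + ½dt·q⊗(0,ω), renormalized = (-0.0177, -0.7035, 0.0007, 0.7105)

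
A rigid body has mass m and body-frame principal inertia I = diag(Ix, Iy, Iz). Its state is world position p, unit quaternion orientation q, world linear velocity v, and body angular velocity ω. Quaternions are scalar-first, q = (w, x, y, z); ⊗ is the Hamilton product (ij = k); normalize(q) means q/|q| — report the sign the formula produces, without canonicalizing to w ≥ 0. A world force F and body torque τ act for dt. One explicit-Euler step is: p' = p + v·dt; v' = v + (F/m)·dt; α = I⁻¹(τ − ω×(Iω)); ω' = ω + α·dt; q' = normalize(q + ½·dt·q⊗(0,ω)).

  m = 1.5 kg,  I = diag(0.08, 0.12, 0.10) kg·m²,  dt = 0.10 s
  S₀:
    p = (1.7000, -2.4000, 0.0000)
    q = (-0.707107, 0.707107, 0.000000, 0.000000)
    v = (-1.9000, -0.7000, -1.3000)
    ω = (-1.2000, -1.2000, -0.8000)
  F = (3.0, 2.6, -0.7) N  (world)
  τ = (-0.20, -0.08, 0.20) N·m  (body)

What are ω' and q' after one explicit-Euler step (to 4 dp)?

ω×(Iω) gyroscopic = (-0.0192, -0.0192, 0.0576)
angular accel α = (-2.2600, -0.5067, 1.4240)
ω + α·dt = (-1.4260, -1.2507, -0.6576)
2q̇ = q⊗(0,ω) = (0.8485284, 0.8485284, 1.4142140, -0.2828428)
q + ½dt·q⊗(0,ω), renormalized = (-0.6618, 0.7463, 0.0704, -0.0141)

ω' = (-1.4260, -1.2507, -0.6576)
q' = (-0.6618, 0.7463, 0.0704, -0.0141)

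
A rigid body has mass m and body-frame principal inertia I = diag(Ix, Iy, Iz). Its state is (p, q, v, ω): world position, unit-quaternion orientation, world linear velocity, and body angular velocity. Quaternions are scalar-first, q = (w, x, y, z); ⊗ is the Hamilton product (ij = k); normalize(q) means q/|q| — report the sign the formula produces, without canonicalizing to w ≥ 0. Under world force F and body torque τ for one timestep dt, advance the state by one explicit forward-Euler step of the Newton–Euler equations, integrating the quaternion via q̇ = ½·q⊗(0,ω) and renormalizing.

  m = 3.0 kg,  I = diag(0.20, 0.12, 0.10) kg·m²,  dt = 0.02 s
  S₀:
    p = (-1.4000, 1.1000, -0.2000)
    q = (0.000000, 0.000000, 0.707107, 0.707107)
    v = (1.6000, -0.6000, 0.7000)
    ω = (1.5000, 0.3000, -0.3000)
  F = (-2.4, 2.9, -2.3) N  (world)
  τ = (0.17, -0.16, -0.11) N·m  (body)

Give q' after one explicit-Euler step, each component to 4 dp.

q' = (0.0000, -0.0042, 0.7176, 0.6964)

2q̇ = q⊗(0,ω) = (0.0000000, -0.4242642, 1.0606605, -1.0606605)
updated quaternion q' = (0.0000, -0.0042, 0.7176, 0.6964)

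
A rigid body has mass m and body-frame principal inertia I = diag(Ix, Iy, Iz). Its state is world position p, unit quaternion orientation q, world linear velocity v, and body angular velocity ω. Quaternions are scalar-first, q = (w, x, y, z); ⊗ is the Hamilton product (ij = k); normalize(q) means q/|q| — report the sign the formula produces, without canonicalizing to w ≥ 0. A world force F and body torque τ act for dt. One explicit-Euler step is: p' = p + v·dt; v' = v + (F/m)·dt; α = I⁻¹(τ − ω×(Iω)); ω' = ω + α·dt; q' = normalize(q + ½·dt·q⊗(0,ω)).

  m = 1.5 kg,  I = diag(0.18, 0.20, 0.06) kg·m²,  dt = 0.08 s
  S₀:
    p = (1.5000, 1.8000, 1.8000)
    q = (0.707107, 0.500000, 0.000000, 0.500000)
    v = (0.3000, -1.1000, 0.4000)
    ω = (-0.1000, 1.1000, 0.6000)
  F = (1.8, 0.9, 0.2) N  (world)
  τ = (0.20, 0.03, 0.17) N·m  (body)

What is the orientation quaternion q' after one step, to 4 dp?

q' = (0.6962, 0.4746, 0.0171, 0.5383)

2q̇ = q⊗(0,ω) = (-0.2500000, -0.6207107, 0.4278177, 0.9742642)
q' = normalize(q + ½dt·q⊗(0,ω)) = (0.6962, 0.4746, 0.0171, 0.5383)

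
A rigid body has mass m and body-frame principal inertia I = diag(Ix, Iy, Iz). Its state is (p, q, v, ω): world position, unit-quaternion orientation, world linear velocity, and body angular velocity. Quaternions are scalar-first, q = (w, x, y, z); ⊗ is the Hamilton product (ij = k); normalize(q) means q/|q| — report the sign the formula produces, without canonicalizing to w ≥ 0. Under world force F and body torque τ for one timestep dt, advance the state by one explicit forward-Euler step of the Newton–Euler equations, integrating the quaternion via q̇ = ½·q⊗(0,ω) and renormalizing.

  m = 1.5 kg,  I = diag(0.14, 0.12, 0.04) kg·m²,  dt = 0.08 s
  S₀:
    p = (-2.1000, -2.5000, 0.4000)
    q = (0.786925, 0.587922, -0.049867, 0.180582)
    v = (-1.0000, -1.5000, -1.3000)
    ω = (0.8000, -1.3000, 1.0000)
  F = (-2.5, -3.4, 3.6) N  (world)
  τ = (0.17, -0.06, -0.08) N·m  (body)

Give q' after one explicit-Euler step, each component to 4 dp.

2q̇ = q⊗(0,ω) = (-0.7157467, 0.8144296, -1.4664589, 0.0625200)
q + ½dt·q⊗(0,ω), renormalized = (0.7563, 0.6189, -0.1082, 0.1826)

q' = (0.7563, 0.6189, -0.1082, 0.1826)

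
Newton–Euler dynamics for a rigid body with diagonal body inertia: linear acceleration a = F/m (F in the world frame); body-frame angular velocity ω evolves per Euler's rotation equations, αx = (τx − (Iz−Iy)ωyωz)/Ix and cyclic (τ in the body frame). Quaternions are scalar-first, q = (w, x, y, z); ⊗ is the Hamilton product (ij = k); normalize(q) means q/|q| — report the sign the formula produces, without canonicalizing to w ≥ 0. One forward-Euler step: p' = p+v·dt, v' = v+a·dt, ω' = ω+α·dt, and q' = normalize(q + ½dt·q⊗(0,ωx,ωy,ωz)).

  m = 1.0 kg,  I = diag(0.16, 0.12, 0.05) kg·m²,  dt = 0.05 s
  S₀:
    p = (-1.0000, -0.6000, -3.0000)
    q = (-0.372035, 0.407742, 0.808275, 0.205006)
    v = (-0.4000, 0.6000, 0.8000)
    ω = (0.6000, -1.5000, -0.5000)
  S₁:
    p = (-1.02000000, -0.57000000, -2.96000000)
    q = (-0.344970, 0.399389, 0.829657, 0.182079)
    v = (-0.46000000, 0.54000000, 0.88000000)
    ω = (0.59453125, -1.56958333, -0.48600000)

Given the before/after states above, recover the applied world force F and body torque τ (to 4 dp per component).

velocity change Δv = (-0.06000000, -0.06000000, 0.08000000)
applied force F = (-1.2000, -1.2000, 1.6000)
Δω = ω₁−ω₀ = (-0.00546875, -0.06958333, 0.01400000)
τ = I·(Δω/dt) + ω₀×(Iω₀) = (-0.0700, -0.2000, 0.0500)

F = (-1.2000, -1.2000, 1.6000)
τ = (-0.0700, -0.2000, 0.0500)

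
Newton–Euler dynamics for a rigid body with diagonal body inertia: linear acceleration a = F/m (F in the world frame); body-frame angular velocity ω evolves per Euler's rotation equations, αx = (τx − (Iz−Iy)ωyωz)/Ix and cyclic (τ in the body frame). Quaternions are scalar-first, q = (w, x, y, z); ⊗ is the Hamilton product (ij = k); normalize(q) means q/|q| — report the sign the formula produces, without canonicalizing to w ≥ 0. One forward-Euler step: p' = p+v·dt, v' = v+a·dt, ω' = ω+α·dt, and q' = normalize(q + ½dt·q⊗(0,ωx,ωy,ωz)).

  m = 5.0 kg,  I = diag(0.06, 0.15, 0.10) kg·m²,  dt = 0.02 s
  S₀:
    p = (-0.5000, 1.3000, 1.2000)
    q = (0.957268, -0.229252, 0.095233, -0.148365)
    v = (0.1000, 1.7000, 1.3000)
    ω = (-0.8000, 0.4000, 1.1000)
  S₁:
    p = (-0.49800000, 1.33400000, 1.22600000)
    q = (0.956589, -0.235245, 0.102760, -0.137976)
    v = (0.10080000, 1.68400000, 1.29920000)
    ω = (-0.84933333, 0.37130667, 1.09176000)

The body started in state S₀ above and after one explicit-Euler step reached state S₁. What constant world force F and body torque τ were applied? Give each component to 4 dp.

ω₁ − ω₀ = (-0.04933333, -0.02869333, -0.00824000)
ω₀×(Iω₀) = (-0.0220, 0.0352, -0.0288)
τ = I·(Δω/dt) + ω₀×(Iω₀) = (-0.1700, -0.1800, -0.0700)
velocity change Δv = (0.00080000, -0.01600000, -0.00080000)
F = m·Δv/dt = (0.2000, -4.0000, -0.2000)

F = (0.2000, -4.0000, -0.2000)
τ = (-0.1700, -0.1800, -0.0700)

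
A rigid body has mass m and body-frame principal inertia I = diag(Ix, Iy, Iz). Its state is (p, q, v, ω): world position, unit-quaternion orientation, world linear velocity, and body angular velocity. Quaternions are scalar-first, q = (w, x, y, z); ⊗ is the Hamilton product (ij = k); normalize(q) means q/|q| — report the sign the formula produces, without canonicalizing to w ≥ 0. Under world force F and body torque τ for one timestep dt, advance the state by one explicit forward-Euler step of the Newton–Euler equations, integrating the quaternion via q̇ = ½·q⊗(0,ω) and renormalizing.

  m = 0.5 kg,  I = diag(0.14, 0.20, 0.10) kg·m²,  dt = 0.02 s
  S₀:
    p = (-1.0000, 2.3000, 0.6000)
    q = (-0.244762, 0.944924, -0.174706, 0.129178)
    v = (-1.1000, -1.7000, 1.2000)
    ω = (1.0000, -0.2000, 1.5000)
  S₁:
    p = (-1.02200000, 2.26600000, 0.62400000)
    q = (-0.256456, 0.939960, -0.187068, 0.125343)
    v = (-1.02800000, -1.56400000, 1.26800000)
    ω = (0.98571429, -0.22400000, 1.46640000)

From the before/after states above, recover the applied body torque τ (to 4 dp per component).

rate change Δω = (-0.01428571, -0.02400000, -0.03360000)
I·α + gyro = (-0.0700, -0.1800, -0.1800)

τ = (-0.0700, -0.1800, -0.1800)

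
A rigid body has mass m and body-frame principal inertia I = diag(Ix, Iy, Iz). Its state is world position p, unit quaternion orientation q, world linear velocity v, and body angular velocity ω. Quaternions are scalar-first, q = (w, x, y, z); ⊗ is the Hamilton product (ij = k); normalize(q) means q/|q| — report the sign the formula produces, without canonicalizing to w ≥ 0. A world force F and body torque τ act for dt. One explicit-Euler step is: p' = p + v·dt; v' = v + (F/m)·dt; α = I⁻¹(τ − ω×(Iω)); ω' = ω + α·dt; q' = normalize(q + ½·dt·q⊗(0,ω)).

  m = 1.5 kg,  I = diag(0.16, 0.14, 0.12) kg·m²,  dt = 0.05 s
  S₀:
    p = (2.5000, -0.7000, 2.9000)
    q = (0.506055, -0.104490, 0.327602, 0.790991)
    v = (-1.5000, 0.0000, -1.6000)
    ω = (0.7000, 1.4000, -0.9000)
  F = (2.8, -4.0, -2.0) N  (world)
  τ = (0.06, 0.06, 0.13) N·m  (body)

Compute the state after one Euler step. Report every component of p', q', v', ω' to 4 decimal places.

precession coupling ω×(Iω) = (0.0252, -0.0252, -0.0196)
angular accel α = (0.2175, 0.6086, 1.2467)
ω' = ω + α·dt = (0.7109, 1.4304, -0.8377)
q⊗(0,ω) = (0.3263921, -1.0479907, 1.1681297, -0.8310569)
updated quaternion q' = (0.5137, -0.1306, 0.3564, 0.7694)
p + v·dt = (2.4250, -0.7000, 2.8200)
v' = v + a·dt = (-1.4067, -0.1333, -1.6667)

p' = (2.4250, -0.7000, 2.8200)
q' = (0.5137, -0.1306, 0.3564, 0.7694)
v' = (-1.4067, -0.1333, -1.6667)
ω' = (0.7109, 1.4304, -0.8377)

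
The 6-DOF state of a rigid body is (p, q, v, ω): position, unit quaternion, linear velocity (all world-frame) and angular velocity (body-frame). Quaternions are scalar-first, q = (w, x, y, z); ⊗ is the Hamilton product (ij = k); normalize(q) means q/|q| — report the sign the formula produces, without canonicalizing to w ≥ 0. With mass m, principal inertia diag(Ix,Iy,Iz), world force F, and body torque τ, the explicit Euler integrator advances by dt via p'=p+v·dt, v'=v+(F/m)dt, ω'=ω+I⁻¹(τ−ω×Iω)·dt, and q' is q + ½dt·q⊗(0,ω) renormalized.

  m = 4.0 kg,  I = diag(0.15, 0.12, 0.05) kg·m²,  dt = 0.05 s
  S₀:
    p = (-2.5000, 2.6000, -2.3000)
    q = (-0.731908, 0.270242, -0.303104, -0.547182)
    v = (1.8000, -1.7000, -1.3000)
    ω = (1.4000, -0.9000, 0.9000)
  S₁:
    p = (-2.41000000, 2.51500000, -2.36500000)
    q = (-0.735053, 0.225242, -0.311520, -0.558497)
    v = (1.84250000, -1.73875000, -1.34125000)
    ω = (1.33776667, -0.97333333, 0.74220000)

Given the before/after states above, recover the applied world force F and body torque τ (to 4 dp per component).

Δv = v₁−v₀ = (0.04250000, -0.03875000, -0.04125000)
applied force F = (3.4000, -3.1000, -3.3000)
Δω = ω₁−ω₀ = (-0.06223333, -0.07333333, -0.15780000)
gyro term ω₀×Iω₀ = (0.0567, 0.1260, 0.0378)
applied torque τ = (-0.1300, -0.0500, -0.1200)

F = (3.4000, -3.1000, -3.3000)
τ = (-0.1300, -0.0500, -0.1200)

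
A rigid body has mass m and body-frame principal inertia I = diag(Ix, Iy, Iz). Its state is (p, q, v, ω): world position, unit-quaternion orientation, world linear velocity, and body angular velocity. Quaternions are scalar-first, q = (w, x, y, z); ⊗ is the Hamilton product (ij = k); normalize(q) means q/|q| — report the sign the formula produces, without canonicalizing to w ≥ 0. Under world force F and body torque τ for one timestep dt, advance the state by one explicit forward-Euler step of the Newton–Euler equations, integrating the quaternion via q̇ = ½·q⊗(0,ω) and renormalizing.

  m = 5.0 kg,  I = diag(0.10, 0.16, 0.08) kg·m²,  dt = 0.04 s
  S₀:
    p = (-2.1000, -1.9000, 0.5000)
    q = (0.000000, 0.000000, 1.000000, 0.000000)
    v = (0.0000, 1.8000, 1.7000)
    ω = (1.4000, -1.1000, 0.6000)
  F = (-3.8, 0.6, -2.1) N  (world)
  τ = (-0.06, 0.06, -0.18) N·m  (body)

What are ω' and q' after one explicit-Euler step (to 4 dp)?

ω' = (1.3549, -1.0892, 0.5562)
q' = (0.0220, 0.0120, 0.9993, -0.0280)

gyro term ω×Iω = (0.0528, 0.0168, -0.0924)
α = I⁻¹(τ − ω×Iω) = (-1.1280, 0.2700, -1.0950)
new body rate ω' = (1.3549, -1.0892, 0.5562)
q⊗(0,ω) = (1.1000000, 0.6000000, 0.0000000, -1.4000000)
q + ½dt·q⊗(0,ω), renormalized = (0.0220, 0.0120, 0.9993, -0.0280)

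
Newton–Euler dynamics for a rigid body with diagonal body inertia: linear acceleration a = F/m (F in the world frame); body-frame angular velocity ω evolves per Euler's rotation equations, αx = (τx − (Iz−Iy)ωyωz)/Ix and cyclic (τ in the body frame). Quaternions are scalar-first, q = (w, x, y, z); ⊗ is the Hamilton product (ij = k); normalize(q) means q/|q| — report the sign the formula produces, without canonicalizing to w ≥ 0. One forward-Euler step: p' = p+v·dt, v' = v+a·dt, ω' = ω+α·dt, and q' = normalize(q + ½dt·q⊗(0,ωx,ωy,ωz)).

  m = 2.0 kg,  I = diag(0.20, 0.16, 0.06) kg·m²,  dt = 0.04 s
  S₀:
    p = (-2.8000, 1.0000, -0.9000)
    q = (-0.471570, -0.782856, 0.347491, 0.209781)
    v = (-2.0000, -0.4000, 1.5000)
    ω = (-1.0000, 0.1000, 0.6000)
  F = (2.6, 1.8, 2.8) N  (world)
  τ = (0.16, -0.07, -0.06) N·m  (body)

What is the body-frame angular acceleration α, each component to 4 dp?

precession coupling ω×(Iω) = (-0.0060, -0.0840, 0.0040)
angular accel α = (0.8300, 0.0875, -1.0667)

α = (0.8300, 0.0875, -1.0667)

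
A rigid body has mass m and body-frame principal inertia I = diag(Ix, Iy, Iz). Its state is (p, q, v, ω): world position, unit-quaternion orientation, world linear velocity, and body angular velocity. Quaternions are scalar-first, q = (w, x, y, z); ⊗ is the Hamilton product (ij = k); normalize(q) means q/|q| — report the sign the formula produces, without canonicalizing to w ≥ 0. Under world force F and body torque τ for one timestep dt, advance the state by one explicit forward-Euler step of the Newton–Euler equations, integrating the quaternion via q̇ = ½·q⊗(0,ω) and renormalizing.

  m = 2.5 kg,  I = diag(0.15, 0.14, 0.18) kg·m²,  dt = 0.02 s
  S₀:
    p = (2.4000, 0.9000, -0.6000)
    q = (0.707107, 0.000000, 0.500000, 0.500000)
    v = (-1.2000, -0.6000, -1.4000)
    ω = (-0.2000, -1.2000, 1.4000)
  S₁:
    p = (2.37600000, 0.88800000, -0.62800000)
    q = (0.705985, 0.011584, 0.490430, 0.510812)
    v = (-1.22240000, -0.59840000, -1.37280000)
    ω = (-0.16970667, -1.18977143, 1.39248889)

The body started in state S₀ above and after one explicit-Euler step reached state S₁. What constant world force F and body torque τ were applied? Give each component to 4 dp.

F = (-2.8000, 0.2000, 3.4000)
τ = (0.1600, 0.0800, -0.0700)

Δω = ω₁−ω₀ = (0.03029333, 0.01022857, -0.00751111)
ω₀×(Iω₀) = (-0.0672, 0.0084, -0.0024)
τ = I·(Δω/dt) + ω₀×(Iω₀) = (0.1600, 0.0800, -0.0700)
v₁ − v₀ = (-0.02240000, 0.00160000, 0.02720000)
applied force F = (-2.8000, 0.2000, 3.4000)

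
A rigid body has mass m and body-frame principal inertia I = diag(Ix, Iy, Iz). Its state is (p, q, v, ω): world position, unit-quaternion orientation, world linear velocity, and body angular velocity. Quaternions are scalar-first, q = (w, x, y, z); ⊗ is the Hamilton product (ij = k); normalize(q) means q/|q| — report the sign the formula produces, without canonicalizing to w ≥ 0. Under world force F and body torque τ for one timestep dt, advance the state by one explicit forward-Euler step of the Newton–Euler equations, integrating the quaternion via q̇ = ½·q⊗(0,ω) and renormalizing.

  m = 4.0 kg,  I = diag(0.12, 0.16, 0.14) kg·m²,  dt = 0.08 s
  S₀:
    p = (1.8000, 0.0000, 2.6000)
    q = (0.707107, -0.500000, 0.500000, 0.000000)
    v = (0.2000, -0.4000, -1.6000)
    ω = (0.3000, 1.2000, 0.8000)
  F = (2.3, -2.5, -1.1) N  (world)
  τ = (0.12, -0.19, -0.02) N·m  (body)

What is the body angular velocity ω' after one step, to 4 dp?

gyro term ω×Iω = (-0.0192, -0.0048, 0.0144)
α = I⁻¹(τ − ω×Iω) = (1.1600, -1.1575, -0.2457)
new body rate ω' = (0.3928, 1.1074, 0.7803)

ω' = (0.3928, 1.1074, 0.7803)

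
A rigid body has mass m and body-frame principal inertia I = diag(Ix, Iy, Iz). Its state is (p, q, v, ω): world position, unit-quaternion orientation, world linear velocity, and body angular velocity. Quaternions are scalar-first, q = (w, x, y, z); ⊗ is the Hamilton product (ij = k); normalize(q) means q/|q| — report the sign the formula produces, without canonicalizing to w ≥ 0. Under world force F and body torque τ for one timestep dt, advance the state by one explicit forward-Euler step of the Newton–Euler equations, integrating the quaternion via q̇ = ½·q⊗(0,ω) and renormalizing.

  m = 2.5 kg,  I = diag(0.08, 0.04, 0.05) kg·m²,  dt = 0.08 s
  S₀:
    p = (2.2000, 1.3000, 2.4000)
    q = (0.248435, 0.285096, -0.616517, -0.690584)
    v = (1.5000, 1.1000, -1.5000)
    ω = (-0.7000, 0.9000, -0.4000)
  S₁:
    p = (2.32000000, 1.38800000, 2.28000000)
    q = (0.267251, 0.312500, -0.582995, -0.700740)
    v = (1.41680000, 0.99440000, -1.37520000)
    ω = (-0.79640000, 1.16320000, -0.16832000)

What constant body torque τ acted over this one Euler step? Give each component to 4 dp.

τ = (-0.1000, 0.1400, 0.1700)

ω₁ − ω₀ = (-0.09640000, 0.26320000, 0.23168000)
precession coupling = (-0.0036, 0.0084, 0.0252)
I·α + gyro = (-0.1000, 0.1400, 0.1700)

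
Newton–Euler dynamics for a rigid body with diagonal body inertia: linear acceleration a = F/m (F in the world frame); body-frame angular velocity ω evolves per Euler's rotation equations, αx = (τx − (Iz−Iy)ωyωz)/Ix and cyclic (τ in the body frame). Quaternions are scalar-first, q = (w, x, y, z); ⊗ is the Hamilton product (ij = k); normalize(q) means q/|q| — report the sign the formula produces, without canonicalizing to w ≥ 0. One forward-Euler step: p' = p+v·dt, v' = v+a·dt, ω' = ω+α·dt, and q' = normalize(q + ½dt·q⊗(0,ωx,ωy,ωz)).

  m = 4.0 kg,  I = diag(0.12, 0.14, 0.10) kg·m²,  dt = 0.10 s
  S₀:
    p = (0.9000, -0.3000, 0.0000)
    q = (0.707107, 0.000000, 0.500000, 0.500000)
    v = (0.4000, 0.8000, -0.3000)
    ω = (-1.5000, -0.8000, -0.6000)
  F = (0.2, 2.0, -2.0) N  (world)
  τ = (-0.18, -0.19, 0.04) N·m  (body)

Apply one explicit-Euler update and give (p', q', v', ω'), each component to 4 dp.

p' = (0.9400, -0.2200, -0.0300)
q' = (0.7391, -0.0478, 0.4325, 0.5142)
v' = (0.4050, 0.8500, -0.3500)
ω' = (-1.6340, -0.9486, -0.5840)

angular accel α = (-1.3400, -1.4857, 0.1600)
ω + α·dt = (-1.6340, -0.9486, -0.5840)
2q̇ = q⊗(0,ω) = (0.7000000, -0.9606605, -1.3156856, 0.3257358)
q' = normalize(q + ½dt·q⊗(0,ω)) = (0.7391, -0.0478, 0.4325, 0.5142)
a = (0.0500, 0.5000, -0.5000)
p' = p + v·dt = (0.9400, -0.2200, -0.0300)
v + (F/m)dt = (0.4050, 0.8500, -0.3500)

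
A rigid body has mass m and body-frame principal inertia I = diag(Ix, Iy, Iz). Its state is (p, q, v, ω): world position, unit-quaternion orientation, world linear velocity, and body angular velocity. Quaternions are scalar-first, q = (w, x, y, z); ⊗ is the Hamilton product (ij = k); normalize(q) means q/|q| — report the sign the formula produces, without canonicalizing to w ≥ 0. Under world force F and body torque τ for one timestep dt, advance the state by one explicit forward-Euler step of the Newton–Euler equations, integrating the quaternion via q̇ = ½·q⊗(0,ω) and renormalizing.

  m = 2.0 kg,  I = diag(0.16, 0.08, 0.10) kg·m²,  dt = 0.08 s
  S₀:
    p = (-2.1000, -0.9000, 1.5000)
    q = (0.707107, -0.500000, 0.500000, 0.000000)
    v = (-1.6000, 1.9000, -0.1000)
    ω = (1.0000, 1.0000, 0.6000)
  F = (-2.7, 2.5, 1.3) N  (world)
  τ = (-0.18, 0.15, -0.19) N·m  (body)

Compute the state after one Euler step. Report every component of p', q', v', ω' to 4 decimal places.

p' = (-2.2280, -0.7480, 1.4920)
q' = (0.7058, -0.4589, 0.5393, -0.0230)
v' = (-1.7080, 2.0000, -0.0480)
ω' = (0.9040, 1.1140, 0.5120)

angular accel α = (-1.2000, 1.4250, -1.1000)
new body rate ω' = (0.9040, 1.1140, 0.5120)
2q̇ = q⊗(0,ω) = (0.0000000, 1.0071070, 1.0071070, -0.5757358)
q' = normalize(q + ½dt·q⊗(0,ω)) = (0.7058, -0.4589, 0.5393, -0.0230)
p + v·dt = (-2.2280, -0.7480, 1.4920)
v + (F/m)dt = (-1.7080, 2.0000, -0.0480)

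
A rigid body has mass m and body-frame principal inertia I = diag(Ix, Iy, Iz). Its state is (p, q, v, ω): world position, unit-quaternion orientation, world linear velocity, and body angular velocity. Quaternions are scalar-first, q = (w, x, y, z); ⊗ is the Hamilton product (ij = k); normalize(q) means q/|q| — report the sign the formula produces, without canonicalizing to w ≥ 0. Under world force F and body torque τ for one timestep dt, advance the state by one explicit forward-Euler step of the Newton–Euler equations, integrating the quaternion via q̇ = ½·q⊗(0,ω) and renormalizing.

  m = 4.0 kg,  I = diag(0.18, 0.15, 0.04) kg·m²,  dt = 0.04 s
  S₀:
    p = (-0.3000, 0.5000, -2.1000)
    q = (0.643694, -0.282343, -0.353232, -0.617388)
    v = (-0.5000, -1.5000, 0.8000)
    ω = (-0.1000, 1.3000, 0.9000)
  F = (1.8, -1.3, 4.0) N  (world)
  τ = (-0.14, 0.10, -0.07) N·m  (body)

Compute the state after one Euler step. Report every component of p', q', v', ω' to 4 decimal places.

p' = (-0.3200, 0.4400, -2.0680)
q' = (0.6631, -0.2738, -0.3300, -0.6135)
v' = (-0.4820, -1.5130, 0.8400)
ω' = (-0.1025, 1.3300, 0.8261)

gyro term ω×Iω = (-0.1287, -0.0126, 0.0039)
α = I⁻¹(τ − ω×Iω) = (-0.0628, 0.7507, -1.8475)
ω' = ω + α·dt = (-0.1025, 1.3300, 0.8261)
q⊗(0,ω) = (0.9866165, 0.4203262, 1.1526497, 0.1769555)
updated quaternion q' = (0.6631, -0.2738, -0.3300, -0.6135)
a = F/m = (0.4500, -0.3250, 1.0000)
p' = p + v·dt = (-0.3200, 0.4400, -2.0680)
v' = v + a·dt = (-0.4820, -1.5130, 0.8400)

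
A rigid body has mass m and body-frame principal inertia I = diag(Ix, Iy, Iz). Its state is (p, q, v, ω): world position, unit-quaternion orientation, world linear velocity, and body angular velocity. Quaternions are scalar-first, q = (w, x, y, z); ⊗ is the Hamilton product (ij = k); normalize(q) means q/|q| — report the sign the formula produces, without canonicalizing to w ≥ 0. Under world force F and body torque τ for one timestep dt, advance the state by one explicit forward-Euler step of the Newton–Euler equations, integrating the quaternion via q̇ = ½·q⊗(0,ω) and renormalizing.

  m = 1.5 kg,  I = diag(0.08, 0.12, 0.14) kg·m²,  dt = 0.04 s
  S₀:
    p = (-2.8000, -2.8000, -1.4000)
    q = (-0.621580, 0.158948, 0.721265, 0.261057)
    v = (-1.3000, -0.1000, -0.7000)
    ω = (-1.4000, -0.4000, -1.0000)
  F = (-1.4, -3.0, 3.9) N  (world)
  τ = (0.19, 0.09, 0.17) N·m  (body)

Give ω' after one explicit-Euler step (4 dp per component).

ω' = (-1.3090, -0.3420, -0.9578)

gyro term ω×Iω = (0.0080, -0.0840, 0.0224)
α = I⁻¹(τ − ω×Iω) = (2.2750, 1.4500, 1.0543)
ω + α·dt = (-1.3090, -0.3420, -0.9578)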